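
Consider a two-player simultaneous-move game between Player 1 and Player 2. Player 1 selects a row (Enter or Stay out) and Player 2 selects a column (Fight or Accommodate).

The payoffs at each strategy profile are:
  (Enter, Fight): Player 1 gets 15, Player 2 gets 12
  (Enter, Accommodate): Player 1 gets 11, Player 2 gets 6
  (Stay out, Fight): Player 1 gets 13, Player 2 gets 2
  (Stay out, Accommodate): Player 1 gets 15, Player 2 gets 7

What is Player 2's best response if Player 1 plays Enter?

Fight

Against Enter, Player 2 earns 12 from Fight and 6 from Accommodate.
So Fight is the best response.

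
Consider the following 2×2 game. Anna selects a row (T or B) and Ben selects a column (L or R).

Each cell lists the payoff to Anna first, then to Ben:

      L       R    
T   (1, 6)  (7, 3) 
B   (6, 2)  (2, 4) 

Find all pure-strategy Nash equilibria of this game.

none

(T, L): Anna prefers B (6 > 1) — not an equilibrium.
(T, R): Ben prefers L (6 > 3) — not an equilibrium.
(B, L): Ben prefers R (4 > 2) — not an equilibrium.
(B, R): Anna prefers T (7 > 2) — not an equilibrium.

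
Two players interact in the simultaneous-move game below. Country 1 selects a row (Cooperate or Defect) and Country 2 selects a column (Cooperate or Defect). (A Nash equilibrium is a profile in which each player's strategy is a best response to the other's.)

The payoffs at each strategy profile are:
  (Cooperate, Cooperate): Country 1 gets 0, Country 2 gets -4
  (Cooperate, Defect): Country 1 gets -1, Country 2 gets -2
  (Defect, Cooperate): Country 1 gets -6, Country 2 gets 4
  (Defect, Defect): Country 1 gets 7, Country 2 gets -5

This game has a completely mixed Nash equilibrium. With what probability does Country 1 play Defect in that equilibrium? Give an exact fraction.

2/11

Let r be the probability that Country 1 plays Cooperate. In a completely mixed equilibrium, Country 2 must be indifferent between Cooperate and Defect.
Country 2's expected payoff from Cooperate is −4r + 4(1−r); from Defect it is −2r − 5(1−r).
Setting these equal: −8r + 4 = 3r − 5, so r = 9/11.
Therefore Country 1 plays Defect with probability 1 − 9/11 = 2/11.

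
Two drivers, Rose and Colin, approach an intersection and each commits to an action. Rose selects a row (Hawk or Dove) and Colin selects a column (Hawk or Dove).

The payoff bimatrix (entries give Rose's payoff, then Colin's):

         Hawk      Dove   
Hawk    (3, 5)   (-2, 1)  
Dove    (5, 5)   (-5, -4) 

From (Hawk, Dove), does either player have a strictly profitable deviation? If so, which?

Colin

Rose at (Hawk, Dove) earns -2; deviating to Dove yields -5 — not better.
Colin earns 1; deviating to Hawk yields 5 — a strict improvement.
Only Colin has a strictly profitable deviation.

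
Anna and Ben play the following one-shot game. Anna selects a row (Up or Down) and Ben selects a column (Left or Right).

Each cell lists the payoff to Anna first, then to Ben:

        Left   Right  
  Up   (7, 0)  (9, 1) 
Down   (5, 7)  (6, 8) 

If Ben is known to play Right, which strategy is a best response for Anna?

Up

Against Right, Anna earns 9 from Up and 6 from Down.
So Up is the best response.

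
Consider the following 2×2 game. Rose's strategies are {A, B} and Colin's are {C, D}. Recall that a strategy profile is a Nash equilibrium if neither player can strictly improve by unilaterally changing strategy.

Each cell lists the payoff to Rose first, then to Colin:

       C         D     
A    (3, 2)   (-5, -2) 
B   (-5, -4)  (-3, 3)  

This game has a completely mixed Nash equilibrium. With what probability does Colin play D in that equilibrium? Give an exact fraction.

4/5

Let y be the probability that Colin plays C. In a completely mixed equilibrium, Rose must be indifferent between A and B.
Rose's expected payoff from A is 3y − 5(1−y); from B it is −5y − 3(1−y).
Setting these equal: 8y − 5 = −2y − 3, so y = 1/5.
Therefore Colin plays D with probability 1 − 1/5 = 4/5.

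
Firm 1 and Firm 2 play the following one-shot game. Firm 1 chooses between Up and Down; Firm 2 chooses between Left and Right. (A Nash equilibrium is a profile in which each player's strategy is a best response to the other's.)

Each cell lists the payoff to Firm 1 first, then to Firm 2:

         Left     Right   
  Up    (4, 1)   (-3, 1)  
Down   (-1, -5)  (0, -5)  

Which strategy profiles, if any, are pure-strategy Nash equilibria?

(Up, Left): Firm 1 gets 4 ≥ -1 from Down, and Firm 2 gets 1 ≥ 1 from Right — Nash equilibrium.
(Up, Right): Firm 1 prefers Down (0 > -3) — not an equilibrium.
(Down, Left): Firm 1 prefers Up (4 > -1) — not an equilibrium.
(Down, Right): Firm 1 gets 0 ≥ -3 from Up, and Firm 2 gets -5 ≥ -5 from Left — Nash equilibrium.

(Up, Left) and (Down, Right)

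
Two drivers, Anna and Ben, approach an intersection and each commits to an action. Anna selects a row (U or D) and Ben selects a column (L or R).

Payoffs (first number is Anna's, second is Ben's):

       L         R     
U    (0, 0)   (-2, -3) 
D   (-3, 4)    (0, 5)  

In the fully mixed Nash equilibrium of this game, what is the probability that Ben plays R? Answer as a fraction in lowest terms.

Let c be the probability that Ben plays L. In a completely mixed equilibrium, Anna must be indifferent between U and D.
Anna's expected payoff from U is −2(1−c); from D it is −3c.
Setting these equal: 2c − 2 = −3c, so c = 2/5.
Therefore Ben plays R with probability 1 − 2/5 = 3/5.

3/5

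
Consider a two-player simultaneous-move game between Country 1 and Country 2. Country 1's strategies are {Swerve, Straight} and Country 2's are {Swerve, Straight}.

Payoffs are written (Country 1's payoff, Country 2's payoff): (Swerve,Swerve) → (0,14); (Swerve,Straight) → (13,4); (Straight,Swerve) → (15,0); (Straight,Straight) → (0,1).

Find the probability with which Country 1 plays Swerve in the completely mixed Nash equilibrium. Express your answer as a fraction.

1/11

Let p be the probability that Country 1 plays Swerve. In a completely mixed equilibrium, Country 2 must be indifferent between Swerve and Straight.
Country 2's expected payoff from Swerve is 14p; from Straight it is 4p + (1−p).
Setting these equal: 14p = 3p + 1, so p = 1/11.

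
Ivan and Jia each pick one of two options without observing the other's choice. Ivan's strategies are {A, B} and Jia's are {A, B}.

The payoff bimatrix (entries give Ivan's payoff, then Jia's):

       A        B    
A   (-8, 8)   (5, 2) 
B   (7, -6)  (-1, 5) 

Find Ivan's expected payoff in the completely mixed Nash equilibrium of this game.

First find q, the probability Jia plays A, from Ivan's indifference between A and B: −8q + 5(1−q) = 7q − (1−q), giving q = 2/7.
Since Ivan is indifferent in equilibrium, Ivan's expected payoff equals the payoff from either row against (2/7, 5/7). Using A: −8(2/7) + 5(5/7) = 9/7.

9/7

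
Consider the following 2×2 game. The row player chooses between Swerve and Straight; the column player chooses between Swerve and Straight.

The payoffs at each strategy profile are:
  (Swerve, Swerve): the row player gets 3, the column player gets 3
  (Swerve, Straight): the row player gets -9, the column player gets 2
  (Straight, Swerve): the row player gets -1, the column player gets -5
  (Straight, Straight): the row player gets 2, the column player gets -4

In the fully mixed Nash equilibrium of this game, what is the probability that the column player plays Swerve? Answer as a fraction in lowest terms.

11/15

Let c be the probability that the column player plays Swerve. In a completely mixed equilibrium, the row player must be indifferent between Swerve and Straight.
The row player's expected payoff from Swerve is 3c − 9(1−c); from Straight it is −c + 2(1−c).
Setting these equal: 12c − 9 = −3c + 2, so c = 11/15.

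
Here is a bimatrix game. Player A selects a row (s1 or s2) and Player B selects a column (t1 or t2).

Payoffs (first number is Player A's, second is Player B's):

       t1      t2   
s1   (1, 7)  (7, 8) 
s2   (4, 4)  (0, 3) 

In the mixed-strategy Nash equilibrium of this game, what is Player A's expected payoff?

14/5

First find q, the probability Player B plays t1, from Player A's indifference between s1 and s2: q + 7(1−q) = 4q, giving q = 7/10.
Since Player A is indifferent in equilibrium, Player A's expected payoff equals the payoff from either row against (7/10, 3/10). Using s1: (7/10) + 7(3/10) = 14/5.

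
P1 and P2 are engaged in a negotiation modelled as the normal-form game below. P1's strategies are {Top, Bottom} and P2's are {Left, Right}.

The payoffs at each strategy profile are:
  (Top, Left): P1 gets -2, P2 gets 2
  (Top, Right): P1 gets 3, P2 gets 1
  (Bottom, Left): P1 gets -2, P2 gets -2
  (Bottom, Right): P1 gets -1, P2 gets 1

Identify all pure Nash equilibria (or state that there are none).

(Top, Left): P1 gets -2 ≥ -2 from Bottom, and P2 gets 2 ≥ 1 from Right — Nash equilibrium.
(Top, Right): P2 prefers Left (2 > 1) — not an equilibrium.
(Bottom, Left): P2 prefers Right (1 > -2) — not an equilibrium.
(Bottom, Right): P1 prefers Top (3 > -1) — not an equilibrium.

(Top, Left)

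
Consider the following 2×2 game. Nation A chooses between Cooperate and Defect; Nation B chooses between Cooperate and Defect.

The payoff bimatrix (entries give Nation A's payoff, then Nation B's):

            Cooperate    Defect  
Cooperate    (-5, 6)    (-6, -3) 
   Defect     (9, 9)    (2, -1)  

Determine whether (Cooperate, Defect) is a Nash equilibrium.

No

At (Cooperate, Defect), Nation A earns -6; switching to Defect would give 2, so Nation A would deviate.
Nation B earns -3; switching to Cooperate would give 6, so Nation B would deviate.
Since at least one player can profitably deviate, this is not a Nash equilibrium.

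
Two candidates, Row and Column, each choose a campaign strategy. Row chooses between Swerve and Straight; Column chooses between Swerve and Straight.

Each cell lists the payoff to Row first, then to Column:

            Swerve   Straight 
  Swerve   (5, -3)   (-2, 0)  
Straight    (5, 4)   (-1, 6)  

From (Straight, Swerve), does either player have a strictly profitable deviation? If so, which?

Column

Row at (Straight, Swerve) earns 5; deviating to Swerve yields 5 — not better.
Column earns 4; deviating to Straight yields 6 — a strict improvement.
Only Column has a strictly profitable deviation.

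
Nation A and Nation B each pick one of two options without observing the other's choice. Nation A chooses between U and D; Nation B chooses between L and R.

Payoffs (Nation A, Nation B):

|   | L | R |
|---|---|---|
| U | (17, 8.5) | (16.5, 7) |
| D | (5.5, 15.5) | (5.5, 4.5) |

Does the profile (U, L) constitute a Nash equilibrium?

Yes

At (U, L), Nation A earns 17; switching to D would give 5.5, so Nation A has no profitable deviation.
Nation B earns 8.5; switching to R would give 7, so Nation B has no profitable deviation.
Neither player can gain by a unilateral deviation, so this profile is a Nash equilibrium.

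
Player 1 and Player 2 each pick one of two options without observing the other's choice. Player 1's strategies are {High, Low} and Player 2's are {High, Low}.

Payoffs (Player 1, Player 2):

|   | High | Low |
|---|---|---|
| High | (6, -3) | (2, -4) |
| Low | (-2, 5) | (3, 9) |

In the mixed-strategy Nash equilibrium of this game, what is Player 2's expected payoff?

-7/5

First find p, the probability Player 1 plays High, from Player 2's indifference between High and Low: −3p + 5(1−p) = −4p + 9(1−p), giving p = 4/5.
Since Player 2 is indifferent in equilibrium, Player 2's expected payoff equals the payoff from either column against (4/5, 1/5). Using High: −3(4/5) + 5(1/5) = -7/5.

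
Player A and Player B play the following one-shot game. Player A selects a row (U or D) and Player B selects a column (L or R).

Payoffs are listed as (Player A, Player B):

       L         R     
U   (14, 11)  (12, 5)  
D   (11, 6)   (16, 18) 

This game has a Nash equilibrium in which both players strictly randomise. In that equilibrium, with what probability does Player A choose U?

2/3

Let p be the probability that Player A plays U. In a completely mixed equilibrium, Player B must be indifferent between L and R.
Player B's expected payoff from L is 11p + 6(1−p); from R it is 5p + 18(1−p).
Setting these equal: 5p + 6 = −13p + 18, so p = 2/3.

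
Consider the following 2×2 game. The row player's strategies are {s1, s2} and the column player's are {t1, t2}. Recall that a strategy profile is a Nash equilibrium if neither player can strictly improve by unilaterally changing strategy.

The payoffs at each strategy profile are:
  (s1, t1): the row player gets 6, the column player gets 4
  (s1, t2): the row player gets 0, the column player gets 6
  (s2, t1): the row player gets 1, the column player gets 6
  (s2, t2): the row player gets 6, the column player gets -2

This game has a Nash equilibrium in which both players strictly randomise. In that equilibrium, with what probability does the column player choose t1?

6/11

Let q be the probability that the column player plays t1. In a completely mixed equilibrium, the row player must be indifferent between s1 and s2.
The row player's expected payoff from s1 is 6q; from s2 it is q + 6(1−q).
Setting these equal: 6q = −5q + 6, so q = 6/11.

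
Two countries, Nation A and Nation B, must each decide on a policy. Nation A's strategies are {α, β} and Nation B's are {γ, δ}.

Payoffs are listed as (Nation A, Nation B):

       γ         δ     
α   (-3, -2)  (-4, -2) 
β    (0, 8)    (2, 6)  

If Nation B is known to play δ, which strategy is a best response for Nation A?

Against δ, Nation A earns -4 from α and 2 from β.
So β is the best response.

β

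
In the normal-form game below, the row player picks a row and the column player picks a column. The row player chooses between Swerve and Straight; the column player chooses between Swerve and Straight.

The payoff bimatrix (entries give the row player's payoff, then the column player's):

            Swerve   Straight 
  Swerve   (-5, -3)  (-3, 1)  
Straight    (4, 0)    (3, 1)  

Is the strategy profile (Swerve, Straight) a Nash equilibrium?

At (Swerve, Straight), the row player earns -3; switching to Straight would give 3, so the row player would deviate.
The column player earns 1; switching to Swerve would give -3, so the column player has no profitable deviation.
Since at least one player can profitably deviate, this is not a Nash equilibrium.

No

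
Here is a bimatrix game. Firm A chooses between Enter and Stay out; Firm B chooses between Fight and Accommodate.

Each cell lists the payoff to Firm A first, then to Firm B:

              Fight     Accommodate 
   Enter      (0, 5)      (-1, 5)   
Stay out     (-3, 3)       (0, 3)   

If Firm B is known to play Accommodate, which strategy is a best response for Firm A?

Stay out

Against Accommodate, Firm A earns -1 from Enter and 0 from Stay out.
So Stay out is the best response.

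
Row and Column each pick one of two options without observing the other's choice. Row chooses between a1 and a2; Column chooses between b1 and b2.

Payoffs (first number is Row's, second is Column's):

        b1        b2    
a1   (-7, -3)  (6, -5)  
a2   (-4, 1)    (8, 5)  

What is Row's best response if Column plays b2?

a2

Against b2, Row earns 6 from a1 and 8 from a2.
So a2 is the best response.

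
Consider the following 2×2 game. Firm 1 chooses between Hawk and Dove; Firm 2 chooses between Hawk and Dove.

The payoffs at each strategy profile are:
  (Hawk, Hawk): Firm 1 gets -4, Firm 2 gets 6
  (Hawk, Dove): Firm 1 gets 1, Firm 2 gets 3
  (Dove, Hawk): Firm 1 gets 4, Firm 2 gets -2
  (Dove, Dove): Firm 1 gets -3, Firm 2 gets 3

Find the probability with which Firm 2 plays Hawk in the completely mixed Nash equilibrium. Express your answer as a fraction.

Let y be the probability that Firm 2 plays Hawk. In a completely mixed equilibrium, Firm 1 must be indifferent between Hawk and Dove.
Firm 1's expected payoff from Hawk is −4y + (1−y); from Dove it is 4y − 3(1−y).
Setting these equal: −5y + 1 = 7y − 3, so y = 1/3.

1/3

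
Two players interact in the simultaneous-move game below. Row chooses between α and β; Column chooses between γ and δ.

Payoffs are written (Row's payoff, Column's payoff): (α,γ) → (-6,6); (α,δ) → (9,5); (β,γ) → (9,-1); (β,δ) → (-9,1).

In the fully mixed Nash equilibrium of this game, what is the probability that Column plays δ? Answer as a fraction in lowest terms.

Let c be the probability that Column plays γ. In a completely mixed equilibrium, Row must be indifferent between α and β.
Row's expected payoff from α is −6c + 9(1−c); from β it is 9c − 9(1−c).
Setting these equal: −15c + 9 = 18c − 9, so c = 6/11.
Therefore Column plays δ with probability 1 − 6/11 = 5/11.

5/11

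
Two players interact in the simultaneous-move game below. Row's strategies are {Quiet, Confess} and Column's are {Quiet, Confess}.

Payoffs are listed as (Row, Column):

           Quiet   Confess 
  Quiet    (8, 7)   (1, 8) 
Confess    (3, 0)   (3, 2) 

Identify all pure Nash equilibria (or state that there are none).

(Confess, Confess)

(Quiet, Quiet): Column prefers Confess (8 > 7) — not an equilibrium.
(Quiet, Confess): Row prefers Confess (3 > 1) — not an equilibrium.
(Confess, Quiet): Row prefers Quiet (8 > 3); Column prefers Confess (2 > 0) — not an equilibrium.
(Confess, Confess): Row gets 3 ≥ 1 from Quiet, and Column gets 2 ≥ 0 from Quiet — Nash equilibrium.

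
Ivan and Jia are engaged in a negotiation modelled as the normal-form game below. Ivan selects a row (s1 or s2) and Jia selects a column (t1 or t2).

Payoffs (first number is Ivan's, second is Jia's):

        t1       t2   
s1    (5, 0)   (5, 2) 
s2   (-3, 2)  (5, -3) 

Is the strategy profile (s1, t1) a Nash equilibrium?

At (s1, t1), Ivan earns 5; switching to s2 would give -3, so Ivan has no profitable deviation.
Jia earns 0; switching to t2 would give 2, so Jia would deviate.
Since at least one player can profitably deviate, this is not a Nash equilibrium.

No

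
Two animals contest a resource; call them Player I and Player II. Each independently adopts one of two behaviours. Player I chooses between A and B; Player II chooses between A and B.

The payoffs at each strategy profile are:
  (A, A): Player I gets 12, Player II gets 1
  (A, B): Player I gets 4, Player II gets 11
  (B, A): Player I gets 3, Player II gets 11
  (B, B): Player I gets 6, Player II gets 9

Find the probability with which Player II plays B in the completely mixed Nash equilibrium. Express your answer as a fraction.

Let y be the probability that Player II plays A. In a completely mixed equilibrium, Player I must be indifferent between A and B.
Player I's expected payoff from A is 12y + 4(1−y); from B it is 3y + 6(1−y).
Setting these equal: 8y + 4 = −3y + 6, so y = 2/11.
Therefore Player II plays B with probability 1 − 2/11 = 9/11.

9/11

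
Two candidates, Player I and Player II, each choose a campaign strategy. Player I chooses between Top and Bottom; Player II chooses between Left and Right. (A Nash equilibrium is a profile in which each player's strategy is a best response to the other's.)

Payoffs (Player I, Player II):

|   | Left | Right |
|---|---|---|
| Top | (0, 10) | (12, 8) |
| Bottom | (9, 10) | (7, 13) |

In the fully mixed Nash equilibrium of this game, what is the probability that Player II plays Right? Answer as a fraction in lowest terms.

Let q be the probability that Player II plays Left. In a completely mixed equilibrium, Player I must be indifferent between Top and Bottom.
Player I's expected payoff from Top is 12(1−q); from Bottom it is 9q + 7(1−q).
Setting these equal: −12q + 12 = 2q + 7, so q = 5/14.
Therefore Player II plays Right with probability 1 − 5/14 = 9/14.

9/14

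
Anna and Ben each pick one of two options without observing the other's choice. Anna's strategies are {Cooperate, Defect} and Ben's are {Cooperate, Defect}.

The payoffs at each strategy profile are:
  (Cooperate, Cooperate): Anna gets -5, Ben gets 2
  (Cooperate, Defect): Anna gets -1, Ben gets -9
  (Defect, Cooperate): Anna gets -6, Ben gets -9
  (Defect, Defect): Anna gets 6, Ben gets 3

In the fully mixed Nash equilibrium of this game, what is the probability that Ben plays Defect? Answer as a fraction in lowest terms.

1/8

Let y be the probability that Ben plays Cooperate. In a completely mixed equilibrium, Anna must be indifferent between Cooperate and Defect.
Anna's expected payoff from Cooperate is −5y − (1−y); from Defect it is −6y + 6(1−y).
Setting these equal: −4y − 1 = −12y + 6, so y = 7/8.
Therefore Ben plays Defect with probability 1 − 7/8 = 1/8.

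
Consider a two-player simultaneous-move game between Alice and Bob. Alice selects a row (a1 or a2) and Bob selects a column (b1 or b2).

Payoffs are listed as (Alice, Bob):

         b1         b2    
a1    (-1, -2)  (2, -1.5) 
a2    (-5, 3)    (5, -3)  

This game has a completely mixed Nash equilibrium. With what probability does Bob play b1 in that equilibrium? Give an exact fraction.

Let c be the probability that Bob plays b1. In a completely mixed equilibrium, Alice must be indifferent between a1 and a2.
Alice's expected payoff from a1 is −c + 2(1−c); from a2 it is −5c + 5(1−c).
Setting these equal: −3c + 2 = −10c + 5, so c = 3/7.

3/7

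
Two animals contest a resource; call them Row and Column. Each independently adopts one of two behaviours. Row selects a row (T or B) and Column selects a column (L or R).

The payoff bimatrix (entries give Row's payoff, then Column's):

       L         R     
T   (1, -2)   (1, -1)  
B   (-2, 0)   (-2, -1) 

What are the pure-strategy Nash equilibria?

(T, L): Column prefers R (-1 > -2) — not an equilibrium.
(T, R): Row gets 1 ≥ -2 from B, and Column gets -1 ≥ -2 from L — Nash equilibrium.
(B, L): Row prefers T (1 > -2) — not an equilibrium.
(B, R): Row prefers T (1 > -2); Column prefers L (0 > -1) — not an equilibrium.

(T, R)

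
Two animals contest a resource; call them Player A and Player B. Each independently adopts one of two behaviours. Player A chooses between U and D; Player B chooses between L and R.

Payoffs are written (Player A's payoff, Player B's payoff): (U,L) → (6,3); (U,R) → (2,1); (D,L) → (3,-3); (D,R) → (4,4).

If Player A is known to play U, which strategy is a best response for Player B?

Against U, Player B earns 3 from L and 1 from R.
So L is the best response.

L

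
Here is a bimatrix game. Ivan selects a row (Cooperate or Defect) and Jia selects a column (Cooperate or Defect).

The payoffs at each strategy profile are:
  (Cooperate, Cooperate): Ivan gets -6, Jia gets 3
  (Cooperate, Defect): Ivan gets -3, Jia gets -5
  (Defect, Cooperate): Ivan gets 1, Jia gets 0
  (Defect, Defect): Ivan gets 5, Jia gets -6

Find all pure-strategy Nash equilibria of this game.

(Cooperate, Cooperate): Ivan prefers Defect (1 > -6) — not an equilibrium.
(Cooperate, Defect): Ivan prefers Defect (5 > -3); Jia prefers Cooperate (3 > -5) — not an equilibrium.
(Defect, Cooperate): Ivan gets 1 ≥ -6 from Cooperate, and Jia gets 0 ≥ -6 from Defect — Nash equilibrium.
(Defect, Defect): Jia prefers Cooperate (0 > -6) — not an equilibrium.

(Defect, Cooperate)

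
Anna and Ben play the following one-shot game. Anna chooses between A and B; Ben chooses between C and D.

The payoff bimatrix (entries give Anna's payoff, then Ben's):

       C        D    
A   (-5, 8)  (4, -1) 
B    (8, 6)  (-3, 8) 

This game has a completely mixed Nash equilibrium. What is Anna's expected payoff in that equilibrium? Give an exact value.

17/20

First find q, the probability Ben plays C, from Anna's indifference between A and B: −5q + 4(1−q) = 8q − 3(1−q), giving q = 7/20.
Since Anna is indifferent in equilibrium, Anna's expected payoff equals the payoff from either row against (7/20, 13/20). Using A: −5(7/20) + 4(13/20) = 17/20.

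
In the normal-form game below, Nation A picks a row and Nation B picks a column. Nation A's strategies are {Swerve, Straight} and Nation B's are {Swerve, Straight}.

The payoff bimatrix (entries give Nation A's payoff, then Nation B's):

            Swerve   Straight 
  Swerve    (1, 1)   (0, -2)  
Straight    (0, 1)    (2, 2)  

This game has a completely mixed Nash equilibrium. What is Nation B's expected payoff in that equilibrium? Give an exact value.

1

First find x, the probability Nation A plays Swerve, from Nation B's indifference between Swerve and Straight: x + (1−x) = −2x + 2(1−x), giving x = 1/4.
Since Nation B is indifferent in equilibrium, Nation B's expected payoff equals the payoff from either column against (1/4, 3/4). Using Swerve: (1/4) + (3/4) = 1.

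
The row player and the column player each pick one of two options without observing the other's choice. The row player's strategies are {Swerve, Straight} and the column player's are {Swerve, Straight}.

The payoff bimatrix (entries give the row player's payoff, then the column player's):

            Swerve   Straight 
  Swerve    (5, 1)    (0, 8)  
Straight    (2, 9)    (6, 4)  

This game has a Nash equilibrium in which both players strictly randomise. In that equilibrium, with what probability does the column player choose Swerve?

Let q be the probability that the column player plays Swerve. In a completely mixed equilibrium, the row player must be indifferent between Swerve and Straight.
The row player's expected payoff from Swerve is 5q; from Straight it is 2q + 6(1−q).
Setting these equal: 5q = −4q + 6, so q = 2/3.

2/3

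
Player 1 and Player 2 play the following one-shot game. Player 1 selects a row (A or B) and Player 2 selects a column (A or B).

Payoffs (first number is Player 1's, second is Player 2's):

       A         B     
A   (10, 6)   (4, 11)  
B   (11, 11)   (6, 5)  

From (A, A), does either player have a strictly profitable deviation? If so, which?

Player 1 at (A, A) earns 10; deviating to B yields 11 — a strict improvement.
Player 2 earns 6; deviating to B yields 11 — a strict improvement.
Both Player 1 and Player 2 have strictly profitable deviations.

Both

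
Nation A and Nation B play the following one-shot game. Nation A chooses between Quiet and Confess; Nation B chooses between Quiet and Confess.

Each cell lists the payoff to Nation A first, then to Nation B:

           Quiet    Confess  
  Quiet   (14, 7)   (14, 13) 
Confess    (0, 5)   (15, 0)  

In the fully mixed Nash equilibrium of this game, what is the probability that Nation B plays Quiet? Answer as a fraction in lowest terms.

Let q be the probability that Nation B plays Quiet. In a completely mixed equilibrium, Nation A must be indifferent between Quiet and Confess.
Nation A's expected payoff from Quiet is 14q + 14(1−q); from Confess it is 15(1−q).
Setting these equal: 14 = −15q + 15, so q = 1/15.

1/15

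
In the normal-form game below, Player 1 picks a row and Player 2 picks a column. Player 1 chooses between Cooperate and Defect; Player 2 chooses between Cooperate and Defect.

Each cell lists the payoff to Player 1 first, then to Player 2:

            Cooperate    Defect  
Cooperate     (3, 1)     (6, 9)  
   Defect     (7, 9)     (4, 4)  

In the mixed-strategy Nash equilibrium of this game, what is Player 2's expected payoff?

First find p, the probability Player 1 plays Cooperate, from Player 2's indifference between Cooperate and Defect: p + 9(1−p) = 9p + 4(1−p), giving p = 5/13.
Since Player 2 is indifferent in equilibrium, Player 2's expected payoff equals the payoff from either column against (5/13, 8/13). Using Cooperate: (5/13) + 9(8/13) = 77/13.

77/13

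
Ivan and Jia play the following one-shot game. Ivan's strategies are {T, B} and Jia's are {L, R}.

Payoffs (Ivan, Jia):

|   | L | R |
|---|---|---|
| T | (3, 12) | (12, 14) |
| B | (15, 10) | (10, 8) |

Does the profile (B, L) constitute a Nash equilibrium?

At (B, L), Ivan earns 15; switching to T would give 3, so Ivan has no profitable deviation.
Jia earns 10; switching to R would give 8, so Jia has no profitable deviation.
Neither player can gain by a unilateral deviation, so this profile is a Nash equilibrium.

Yes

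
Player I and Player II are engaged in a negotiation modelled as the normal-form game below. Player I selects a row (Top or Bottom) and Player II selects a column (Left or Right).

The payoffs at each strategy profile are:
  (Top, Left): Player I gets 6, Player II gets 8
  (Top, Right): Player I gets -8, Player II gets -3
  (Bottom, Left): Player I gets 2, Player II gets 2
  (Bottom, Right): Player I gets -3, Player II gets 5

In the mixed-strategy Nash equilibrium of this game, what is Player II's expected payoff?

First find p, the probability Player I plays Top, from Player II's indifference between Left and Right: 8p + 2(1−p) = −3p + 5(1−p), giving p = 3/14.
Since Player II is indifferent in equilibrium, Player II's expected payoff equals the payoff from either column against (3/14, 11/14). Using Left: 8(3/14) + 2(11/14) = 23/7.

23/7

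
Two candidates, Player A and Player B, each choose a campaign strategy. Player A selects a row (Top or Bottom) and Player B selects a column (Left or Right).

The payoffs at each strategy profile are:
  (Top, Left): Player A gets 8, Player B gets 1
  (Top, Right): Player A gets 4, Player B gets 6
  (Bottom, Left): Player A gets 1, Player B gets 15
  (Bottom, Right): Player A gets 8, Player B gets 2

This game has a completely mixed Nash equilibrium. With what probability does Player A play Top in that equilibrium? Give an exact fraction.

13/18

Let x be the probability that Player A plays Top. In a completely mixed equilibrium, Player B must be indifferent between Left and Right.
Player B's expected payoff from Left is x + 15(1−x); from Right it is 6x + 2(1−x).
Setting these equal: −14x + 15 = 4x + 2, so x = 13/18.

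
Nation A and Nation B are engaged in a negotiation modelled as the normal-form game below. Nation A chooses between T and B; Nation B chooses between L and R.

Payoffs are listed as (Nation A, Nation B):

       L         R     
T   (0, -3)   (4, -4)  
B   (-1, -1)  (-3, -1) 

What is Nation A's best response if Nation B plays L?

T

Against L, Nation A earns 0 from T and -1 from B.
So T is the best response.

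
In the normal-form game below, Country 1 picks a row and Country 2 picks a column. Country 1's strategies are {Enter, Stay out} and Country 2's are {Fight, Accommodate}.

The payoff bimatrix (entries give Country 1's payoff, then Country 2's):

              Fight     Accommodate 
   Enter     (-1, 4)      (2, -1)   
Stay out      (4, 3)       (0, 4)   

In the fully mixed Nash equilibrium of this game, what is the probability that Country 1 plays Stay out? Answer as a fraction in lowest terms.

5/6

Let p be the probability that Country 1 plays Enter. In a completely mixed equilibrium, Country 2 must be indifferent between Fight and Accommodate.
Country 2's expected payoff from Fight is 4p + 3(1−p); from Accommodate it is −p + 4(1−p).
Setting these equal: p + 3 = −5p + 4, so p = 1/6.
Therefore Country 1 plays Stay out with probability 1 − 1/6 = 5/6.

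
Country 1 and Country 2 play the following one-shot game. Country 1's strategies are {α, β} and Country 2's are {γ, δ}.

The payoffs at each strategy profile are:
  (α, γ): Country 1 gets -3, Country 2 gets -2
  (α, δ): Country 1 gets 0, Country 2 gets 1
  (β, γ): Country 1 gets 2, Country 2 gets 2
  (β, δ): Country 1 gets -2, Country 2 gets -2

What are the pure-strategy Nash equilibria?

(α, δ) and (β, γ)

(α, γ): Country 1 prefers β (2 > -3); Country 2 prefers δ (1 > -2) — not an equilibrium.
(α, δ): Country 1 gets 0 ≥ -2 from β, and Country 2 gets 1 ≥ -2 from γ — Nash equilibrium.
(β, γ): Country 1 gets 2 ≥ -3 from α, and Country 2 gets 2 ≥ -2 from δ — Nash equilibrium.
(β, δ): Country 1 prefers α (0 > -2); Country 2 prefers γ (2 > -2) — not an equilibrium.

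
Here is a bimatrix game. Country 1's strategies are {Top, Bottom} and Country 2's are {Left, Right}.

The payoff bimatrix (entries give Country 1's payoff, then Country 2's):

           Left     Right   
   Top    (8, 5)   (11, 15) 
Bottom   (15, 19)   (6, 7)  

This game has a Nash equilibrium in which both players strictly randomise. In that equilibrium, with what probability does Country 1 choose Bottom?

Let r be the probability that Country 1 plays Top. In a completely mixed equilibrium, Country 2 must be indifferent between Left and Right.
Country 2's expected payoff from Left is 5r + 19(1−r); from Right it is 15r + 7(1−r).
Setting these equal: −14r + 19 = 8r + 7, so r = 6/11.
Therefore Country 1 plays Bottom with probability 1 − 6/11 = 5/11.

5/11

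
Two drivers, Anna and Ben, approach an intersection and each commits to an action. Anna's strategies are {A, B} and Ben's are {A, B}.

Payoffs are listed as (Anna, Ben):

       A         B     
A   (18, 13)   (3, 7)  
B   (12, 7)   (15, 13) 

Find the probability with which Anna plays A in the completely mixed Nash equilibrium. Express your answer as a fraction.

Let x be the probability that Anna plays A. In a completely mixed equilibrium, Ben must be indifferent between A and B.
Ben's expected payoff from A is 13x + 7(1−x); from B it is 7x + 13(1−x).
Setting these equal: 6x + 7 = −6x + 13, so x = 1/2.

1/2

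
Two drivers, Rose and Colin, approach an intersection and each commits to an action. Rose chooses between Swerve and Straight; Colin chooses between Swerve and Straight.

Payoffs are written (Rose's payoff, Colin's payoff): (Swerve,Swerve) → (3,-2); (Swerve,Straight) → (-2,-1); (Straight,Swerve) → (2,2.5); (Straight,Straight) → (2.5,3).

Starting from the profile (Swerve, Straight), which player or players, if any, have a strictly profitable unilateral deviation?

Rose at (Swerve, Straight) earns -2; deviating to Straight yields 2.5 — a strict improvement.
Colin earns -1; deviating to Swerve yields -2 — not better.
Only Rose has a strictly profitable deviation.

Rose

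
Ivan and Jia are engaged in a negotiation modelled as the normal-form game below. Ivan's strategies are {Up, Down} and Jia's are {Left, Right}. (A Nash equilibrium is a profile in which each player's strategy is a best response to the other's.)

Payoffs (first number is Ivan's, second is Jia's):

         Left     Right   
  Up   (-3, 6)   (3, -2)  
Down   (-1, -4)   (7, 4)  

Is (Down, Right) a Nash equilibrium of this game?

Yes

At (Down, Right), Ivan earns 7; switching to Up would give 3, so Ivan has no profitable deviation.
Jia earns 4; switching to Left would give -4, so Jia has no profitable deviation.
Neither player can gain by a unilateral deviation, so this profile is a Nash equilibrium.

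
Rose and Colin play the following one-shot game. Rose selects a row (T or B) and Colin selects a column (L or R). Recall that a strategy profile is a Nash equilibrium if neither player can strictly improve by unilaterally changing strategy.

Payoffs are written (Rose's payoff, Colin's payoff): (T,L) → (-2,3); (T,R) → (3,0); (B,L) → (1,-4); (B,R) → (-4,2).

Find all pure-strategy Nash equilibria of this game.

none

(T, L): Rose prefers B (1 > -2) — not an equilibrium.
(T, R): Colin prefers L (3 > 0) — not an equilibrium.
(B, L): Colin prefers R (2 > -4) — not an equilibrium.
(B, R): Rose prefers T (3 > -4) — not an equilibrium.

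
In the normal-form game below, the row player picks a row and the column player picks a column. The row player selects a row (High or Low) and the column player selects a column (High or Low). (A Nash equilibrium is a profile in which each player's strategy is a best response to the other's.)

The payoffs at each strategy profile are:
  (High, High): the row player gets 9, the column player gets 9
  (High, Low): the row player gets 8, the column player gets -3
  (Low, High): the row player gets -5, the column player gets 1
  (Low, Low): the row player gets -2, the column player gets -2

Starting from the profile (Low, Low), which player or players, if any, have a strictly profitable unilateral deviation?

Both

The row player at (Low, Low) earns -2; deviating to High yields 8 — a strict improvement.
The column player earns -2; deviating to High yields 1 — a strict improvement.
Both the row player and the column player have strictly profitable deviations.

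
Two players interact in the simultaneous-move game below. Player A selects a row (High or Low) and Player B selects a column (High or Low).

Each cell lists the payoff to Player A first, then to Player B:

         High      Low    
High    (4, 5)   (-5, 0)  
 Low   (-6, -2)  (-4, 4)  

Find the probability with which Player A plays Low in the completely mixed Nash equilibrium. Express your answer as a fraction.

Let p be the probability that Player A plays High. In a completely mixed equilibrium, Player B must be indifferent between High and Low.
Player B's expected payoff from High is 5p − 2(1−p); from Low it is 4(1−p).
Setting these equal: 7p − 2 = −4p + 4, so p = 6/11.
Therefore Player A plays Low with probability 1 − 6/11 = 5/11.

5/11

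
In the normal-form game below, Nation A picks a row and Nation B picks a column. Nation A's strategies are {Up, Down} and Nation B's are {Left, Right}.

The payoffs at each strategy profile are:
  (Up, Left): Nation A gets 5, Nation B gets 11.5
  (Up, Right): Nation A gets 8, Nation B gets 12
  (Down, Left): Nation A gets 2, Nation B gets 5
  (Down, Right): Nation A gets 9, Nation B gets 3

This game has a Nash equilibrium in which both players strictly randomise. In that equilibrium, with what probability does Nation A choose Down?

Let x be the probability that Nation A plays Up. In a completely mixed equilibrium, Nation B must be indifferent between Left and Right.
Nation B's expected payoff from Left is 11.5x + 5(1−x); from Right it is 12x + 3(1−x).
Setting these equal: 6.5x + 5 = 9x + 3, so x = 4/5.
Therefore Nation A plays Down with probability 1 − 4/5 = 1/5.

1/5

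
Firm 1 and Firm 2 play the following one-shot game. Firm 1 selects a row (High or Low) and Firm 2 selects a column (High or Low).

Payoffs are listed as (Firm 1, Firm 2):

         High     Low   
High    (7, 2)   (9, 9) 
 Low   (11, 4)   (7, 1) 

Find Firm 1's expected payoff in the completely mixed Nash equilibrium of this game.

First find y, the probability Firm 2 plays High, from Firm 1's indifference between High and Low: 7y + 9(1−y) = 11y + 7(1−y), giving y = 1/3.
Since Firm 1 is indifferent in equilibrium, Firm 1's expected payoff equals the payoff from either row against (1/3, 2/3). Using High: 7(1/3) + 9(2/3) = 25/3.

25/3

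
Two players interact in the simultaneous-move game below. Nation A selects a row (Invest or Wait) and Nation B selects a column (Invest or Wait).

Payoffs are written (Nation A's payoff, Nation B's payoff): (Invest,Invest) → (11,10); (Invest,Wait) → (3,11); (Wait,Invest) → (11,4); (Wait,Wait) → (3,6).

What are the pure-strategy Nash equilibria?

(Invest, Invest): Nation B prefers Wait (11 > 10) — not an equilibrium.
(Invest, Wait): Nation A gets 3 ≥ 3 from Wait, and Nation B gets 11 ≥ 10 from Invest — Nash equilibrium.
(Wait, Invest): Nation B prefers Wait (6 > 4) — not an equilibrium.
(Wait, Wait): Nation A gets 3 ≥ 3 from Invest, and Nation B gets 6 ≥ 4 from Invest — Nash equilibrium.

(Invest, Wait) and (Wait, Wait)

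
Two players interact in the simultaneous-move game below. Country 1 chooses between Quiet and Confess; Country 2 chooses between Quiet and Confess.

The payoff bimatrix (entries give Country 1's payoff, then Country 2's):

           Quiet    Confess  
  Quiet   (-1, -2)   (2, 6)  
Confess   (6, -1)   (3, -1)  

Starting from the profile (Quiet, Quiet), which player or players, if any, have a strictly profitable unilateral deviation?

Country 1 at (Quiet, Quiet) earns -1; deviating to Confess yields 6 — a strict improvement.
Country 2 earns -2; deviating to Confess yields 6 — a strict improvement.
Both Country 1 and Country 2 have strictly profitable deviations.

Both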